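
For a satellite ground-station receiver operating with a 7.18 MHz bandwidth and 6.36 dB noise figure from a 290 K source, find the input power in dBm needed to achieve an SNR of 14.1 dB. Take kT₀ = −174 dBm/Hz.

Sensitivity = −174 + 10 log₁₀(B) + NF + SNR_min
= −174 + 68.56 + 6.36 + 14.1
= −84.98 dBm → −85.0 dBm

−85.0 dBm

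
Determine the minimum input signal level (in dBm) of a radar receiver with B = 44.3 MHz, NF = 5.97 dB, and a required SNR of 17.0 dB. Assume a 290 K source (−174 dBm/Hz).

Sensitivity = −174 + 10 log₁₀(B) + NF + SNR_min
= −174 + 76.46 + 5.97 + 17.0
= −74.57 dBm → −74.6 dBm

−74.6 dBm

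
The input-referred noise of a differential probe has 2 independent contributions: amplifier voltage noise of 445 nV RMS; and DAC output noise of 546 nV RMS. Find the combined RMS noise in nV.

704 nV

Uncorrelated sources add in power (mean-square): V_tot = √(ΣV_i²)
V_tot = √[(4.45×10⁻⁷)² + (5.46×10⁻⁷)²] = 7.04×10⁻⁷ V = 704 nV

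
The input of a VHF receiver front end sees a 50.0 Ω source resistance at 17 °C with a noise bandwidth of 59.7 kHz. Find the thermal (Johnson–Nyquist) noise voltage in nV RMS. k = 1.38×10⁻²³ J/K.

T = 17 °C + 273.15 = 290.15 K
V_n = √(4kTRB)
4kTRB = 4 × 1.38×10⁻²³ × 290.15 × 5.00×10¹ × 5.97×10⁴ = 4.78×10⁻¹⁴ V²
V_n = √(4.78×10⁻¹⁴) = 2.19×10⁻⁷ V = 219 nV

219 nV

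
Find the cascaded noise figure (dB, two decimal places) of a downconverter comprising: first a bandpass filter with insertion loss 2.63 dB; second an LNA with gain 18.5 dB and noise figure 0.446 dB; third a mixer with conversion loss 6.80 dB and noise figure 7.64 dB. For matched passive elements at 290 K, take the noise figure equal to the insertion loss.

3.33 dB

Convert to linear (a loss of L dB is a gain of −L dB): F_i = 10^(NF_i/10), G_i = 10^(G_i,dB/10)
  Stage 1: F_1 = 10^(2.63/10) = 1.832, G_1 = 10^(−2.63/10) = 0.5458
  Stage 2: F_2 = 10^(0.446/10) = 1.108, G_2 = 10^(18.5/10) = 70.79
  Stage 3: F_3 = 10^(7.64/10) = 5.808, G_3 = 10^(−6.80/10) = 0.2089
Friis cascade:
  F = 1.832 + (1.108 − 1)/0.5458 + (5.808 − 1)/38.64 = 2.155
NF = 10 log₁₀(2.155) = 3.33 dB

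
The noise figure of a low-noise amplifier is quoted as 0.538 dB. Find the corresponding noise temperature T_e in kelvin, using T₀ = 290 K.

38.2 K

F = 10^(0.538/10) = 1.13188
T_e = (F − 1)·T₀ = (1.13188 − 1) × 290 = 38.2 K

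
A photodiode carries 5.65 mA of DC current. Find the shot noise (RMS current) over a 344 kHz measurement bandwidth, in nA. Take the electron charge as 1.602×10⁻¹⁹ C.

25.0 nA

I_n = √(2qI·B)
2qI·B = 2 × 1.602×10⁻¹⁹ × 5.65×10⁻³ × 3.44×10⁵ = 6.23×10⁻¹⁶ A²
I_n = √(6.23×10⁻¹⁶) = 2.50×10⁻⁸ A = 25.0 nA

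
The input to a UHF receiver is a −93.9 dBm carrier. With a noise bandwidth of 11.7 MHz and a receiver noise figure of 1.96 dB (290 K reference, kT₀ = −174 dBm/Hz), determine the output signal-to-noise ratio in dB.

7.5 dB

Noise floor: N = −174 + 10 log₁₀(B) + NF
10 log₁₀(1.17×10⁷) = 70.68 dB
N = −174 + 70.68 + 1.96 = −101.36 dBm
SNR = P_sig − N = −93.9 − (−101.36) = 7.46 dB → 7.5 dB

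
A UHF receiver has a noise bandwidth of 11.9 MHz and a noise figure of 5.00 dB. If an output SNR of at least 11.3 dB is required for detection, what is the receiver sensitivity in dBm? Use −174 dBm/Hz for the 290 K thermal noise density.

Sensitivity = −174 + 10 log₁₀(B) + NF + SNR_min
= −174 + 70.76 + 5.00 + 11.3
= −86.94 dBm → −86.9 dBm

−86.9 dBm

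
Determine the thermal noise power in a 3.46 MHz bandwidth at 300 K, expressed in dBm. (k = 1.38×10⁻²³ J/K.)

P_n = kTB = 1.38×10⁻²³ × 300 × 3.46×10⁶ = 1.43×10⁻¹⁴ W
In dBm: 10 log₁₀(1.43×10⁻¹⁴ / 10⁻³) = −108.4 dBm

−108.4 dBm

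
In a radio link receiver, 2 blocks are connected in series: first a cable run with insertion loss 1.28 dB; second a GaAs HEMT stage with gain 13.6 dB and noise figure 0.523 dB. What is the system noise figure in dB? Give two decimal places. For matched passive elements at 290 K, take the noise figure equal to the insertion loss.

1.80 dB

Convert to linear (a loss of L dB is a gain of −L dB): F_i = 10^(NF_i/10), G_i = 10^(G_i,dB/10)
  Stage 1: F_1 = 10^(1.28/10) = 1.343, G_1 = 10^(−1.28/10) = 0.7447
  Stage 2: F_2 = 10^(0.523/10) = 1.128, G_2 = 10^(13.6/10) = 22.91
Friis cascade:
  F = 1.343 + (1.128 − 1)/0.7447 = 1.515
NF = 10 log₁₀(1.515) = 1.80 dB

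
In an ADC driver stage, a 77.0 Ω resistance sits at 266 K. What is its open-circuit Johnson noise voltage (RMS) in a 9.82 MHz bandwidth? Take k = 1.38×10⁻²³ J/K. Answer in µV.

3.33 µV

V_n = √(4kTRB)
4kTRB = 4 × 1.38×10⁻²³ × 266 × 7.70×10¹ × 9.82×10⁶ = 1.11×10⁻¹¹ V²
V_n = √(1.11×10⁻¹¹) = 3.33×10⁻⁶ V = 3.33 µV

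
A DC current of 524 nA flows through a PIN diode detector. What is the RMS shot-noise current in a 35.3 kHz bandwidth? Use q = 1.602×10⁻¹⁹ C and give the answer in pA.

77.0 pA

I_n = √(2qI·B)
2qI·B = 2 × 1.602×10⁻¹⁹ × 5.24×10⁻⁷ × 3.53×10⁴ = 5.93×10⁻²¹ A²
I_n = √(5.93×10⁻²¹) = 7.70×10⁻¹¹ A = 77.0 pA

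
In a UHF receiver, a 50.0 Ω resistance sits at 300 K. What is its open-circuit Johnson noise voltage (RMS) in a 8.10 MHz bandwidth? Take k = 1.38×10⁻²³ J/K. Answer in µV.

V_n = √(4kTRB)
4kTRB = 4 × 1.38×10⁻²³ × 300 × 5.00×10¹ × 8.10×10⁶ = 6.71×10⁻¹² V²
V_n = √(6.71×10⁻¹²) = 2.59×10⁻⁶ V = 2.59 µV

2.59 µV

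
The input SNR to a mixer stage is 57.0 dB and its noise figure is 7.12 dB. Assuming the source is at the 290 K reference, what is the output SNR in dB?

By definition F = SNR_in/SNR_out, so in dB: SNR_out = SNR_in − NF
SNR_out = 57.0 − 7.12 = 49.88 dB

49.88 dB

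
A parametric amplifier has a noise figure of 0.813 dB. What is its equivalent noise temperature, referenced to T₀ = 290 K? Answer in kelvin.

F = 10^(0.813/10) = 1.20587
T_e = (F − 1)·T₀ = (1.20587 − 1) × 290 = 59.7 K

59.7 K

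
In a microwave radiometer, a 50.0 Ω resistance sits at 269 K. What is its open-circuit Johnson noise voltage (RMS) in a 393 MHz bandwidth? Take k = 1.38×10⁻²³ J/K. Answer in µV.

V_n = √(4kTRB)
4kTRB = 4 × 1.38×10⁻²³ × 269 × 5.00×10¹ × 3.93×10⁸ = 2.92×10⁻¹⁰ V²
V_n = √(2.92×10⁻¹⁰) = 1.71×10⁻⁵ V = 17.1 µV

17.1 µV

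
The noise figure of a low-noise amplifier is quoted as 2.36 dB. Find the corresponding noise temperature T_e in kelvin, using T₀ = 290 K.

209 K

F = 10^(2.36/10) = 1.72187
T_e = (F − 1)·T₀ = (1.72187 − 1) × 290 = 209 K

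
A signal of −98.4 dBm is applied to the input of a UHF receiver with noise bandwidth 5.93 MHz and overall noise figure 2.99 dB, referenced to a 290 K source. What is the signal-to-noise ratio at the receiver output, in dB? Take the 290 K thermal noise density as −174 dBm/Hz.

4.9 dB

Noise floor: N = −174 + 10 log₁₀(B) + NF
10 log₁₀(5.93×10⁶) = 67.73 dB
N = −174 + 67.73 + 2.99 = −103.28 dBm
SNR = P_sig − N = −98.4 − (−103.28) = 4.88 dB → 4.9 dB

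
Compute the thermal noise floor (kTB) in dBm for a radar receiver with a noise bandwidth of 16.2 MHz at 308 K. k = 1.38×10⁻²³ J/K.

P_n = kTB = 1.38×10⁻²³ × 308 × 1.62×10⁷ = 6.89×10⁻¹⁴ W
In dBm: 10 log₁₀(6.89×10⁻¹⁴ / 10⁻³) = −101.6 dBm

−101.6 dBm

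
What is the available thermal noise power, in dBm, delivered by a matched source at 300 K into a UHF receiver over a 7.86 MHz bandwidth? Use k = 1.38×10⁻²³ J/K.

P_n = kTB = 1.38×10⁻²³ × 300 × 7.86×10⁶ = 3.25×10⁻¹⁴ W
In dBm: 10 log₁₀(3.25×10⁻¹⁴ / 10⁻³) = −104.9 dBm

−104.9 dBm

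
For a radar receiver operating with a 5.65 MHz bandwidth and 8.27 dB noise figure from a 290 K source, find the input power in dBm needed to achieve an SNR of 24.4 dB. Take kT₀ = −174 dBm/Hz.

Sensitivity = −174 + 10 log₁₀(B) + NF + SNR_min
= −174 + 67.52 + 8.27 + 24.4
= −73.81 dBm → −73.8 dBm

−73.8 dBm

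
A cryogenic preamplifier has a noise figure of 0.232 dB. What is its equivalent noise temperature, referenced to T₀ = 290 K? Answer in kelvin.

15.9 K

F = 10^(0.232/10) = 1.05487
T_e = (F − 1)·T₀ = (1.05487 − 1) × 290 = 15.9 K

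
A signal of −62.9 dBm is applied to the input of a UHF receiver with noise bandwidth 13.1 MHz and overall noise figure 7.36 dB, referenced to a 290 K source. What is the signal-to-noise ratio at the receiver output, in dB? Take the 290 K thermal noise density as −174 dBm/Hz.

Noise floor: N = −174 + 10 log₁₀(B) + NF
10 log₁₀(1.31×10⁷) = 71.17 dB
N = −174 + 71.17 + 7.36 = −95.47 dBm
SNR = P_sig − N = −62.9 − (−95.47) = 32.57 dB → 32.6 dB

32.6 dB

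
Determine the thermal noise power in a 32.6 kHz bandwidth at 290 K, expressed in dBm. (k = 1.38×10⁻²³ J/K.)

−128.8 dBm

P_n = kTB = 1.38×10⁻²³ × 290 × 3.26×10⁴ = 1.30×10⁻¹⁶ W
In dBm: 10 log₁₀(1.30×10⁻¹⁶ / 10⁻³) = −128.8 dBm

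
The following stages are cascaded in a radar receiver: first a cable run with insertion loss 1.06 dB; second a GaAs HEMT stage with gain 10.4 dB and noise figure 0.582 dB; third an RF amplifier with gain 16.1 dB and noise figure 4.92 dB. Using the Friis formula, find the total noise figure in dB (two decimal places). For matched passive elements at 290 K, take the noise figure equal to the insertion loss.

2.32 dB

Convert to linear (a loss of L dB is a gain of −L dB): F_i = 10^(NF_i/10), G_i = 10^(G_i,dB/10)
  Stage 1: F_1 = 10^(1.06/10) = 1.276, G_1 = 10^(−1.06/10) = 0.7834
  Stage 2: F_2 = 10^(0.582/10) = 1.143, G_2 = 10^(10.4/10) = 10.96
  Stage 3: F_3 = 10^(4.92/10) = 3.105, G_3 = 10^(16.1/10) = 40.74
Friis cascade:
  F = 1.276 + (1.143 − 1)/0.7834 + (3.105 − 1)/8.590 = 1.704
NF = 10 log₁₀(1.704) = 2.32 dB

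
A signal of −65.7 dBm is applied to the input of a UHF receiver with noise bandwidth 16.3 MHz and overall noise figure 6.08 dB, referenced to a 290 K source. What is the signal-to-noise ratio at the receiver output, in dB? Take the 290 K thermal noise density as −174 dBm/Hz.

Noise floor: N = −174 + 10 log₁₀(B) + NF
10 log₁₀(1.63×10⁷) = 72.12 dB
N = −174 + 72.12 + 6.08 = −95.80 dBm
SNR = P_sig − N = −65.7 − (−95.80) = 30.10 dB → 30.1 dB

30.1 dB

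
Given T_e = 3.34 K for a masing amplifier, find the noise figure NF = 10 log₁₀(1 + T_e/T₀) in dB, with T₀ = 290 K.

0.050 dB

F = 1 + T_e/T₀ = 1 + 3.34/290 = 1.01152
NF = 10 log₁₀(1.01152) = 0.050 dB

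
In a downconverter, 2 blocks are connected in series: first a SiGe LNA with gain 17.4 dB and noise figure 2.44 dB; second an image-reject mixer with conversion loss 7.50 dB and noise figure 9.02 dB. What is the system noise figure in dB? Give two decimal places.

2.74 dB

Convert to linear (a loss of L dB is a gain of −L dB): F_i = 10^(NF_i/10), G_i = 10^(G_i,dB/10)
  Stage 1: F_1 = 10^(2.44/10) = 1.754, G_1 = 10^(17.4/10) = 54.95
  Stage 2: F_2 = 10^(9.02/10) = 7.980, G_2 = 10^(−7.50/10) = 0.1778
Friis cascade:
  F = 1.754 + (7.980 − 1)/54.95 = 1.881
NF = 10 log₁₀(1.881) = 2.74 dB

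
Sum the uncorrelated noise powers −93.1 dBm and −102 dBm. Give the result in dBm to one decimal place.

Convert to linear, add, convert back:
P₁ = 4.90×10⁻¹³ W, P₂ = 6.31×10⁻¹⁴ W
P_tot = 5.53×10⁻¹³ W → 10 log₁₀(P_tot / 10⁻³) = −92.6 dBm

−92.6 dBm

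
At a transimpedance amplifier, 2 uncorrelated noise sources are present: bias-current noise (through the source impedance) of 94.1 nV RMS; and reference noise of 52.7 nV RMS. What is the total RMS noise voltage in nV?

Uncorrelated sources add in power (mean-square): V_tot = √(ΣV_i²)
V_tot = √[(9.41×10⁻⁸)² + (5.27×10⁻⁸)²] = 1.08×10⁻⁷ V = 108 nV

108 nV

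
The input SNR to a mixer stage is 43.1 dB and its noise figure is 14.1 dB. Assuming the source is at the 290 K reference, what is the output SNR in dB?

By definition F = SNR_in/SNR_out, so in dB: SNR_out = SNR_in − NF
SNR_out = 43.1 − 14.1 = 29.0 dB

29.0 dB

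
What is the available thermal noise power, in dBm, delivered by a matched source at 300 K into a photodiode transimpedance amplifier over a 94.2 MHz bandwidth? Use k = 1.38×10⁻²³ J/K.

−94.1 dBm

P_n = kTB = 1.38×10⁻²³ × 300 × 9.42×10⁷ = 3.90×10⁻¹³ W
In dBm: 10 log₁₀(3.90×10⁻¹³ / 10⁻³) = −94.1 dBm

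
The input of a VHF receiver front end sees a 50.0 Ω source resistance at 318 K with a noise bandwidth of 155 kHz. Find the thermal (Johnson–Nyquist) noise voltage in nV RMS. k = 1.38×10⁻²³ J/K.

V_n = √(4kTRB)
4kTRB = 4 × 1.38×10⁻²³ × 318 × 5.00×10¹ × 1.55×10⁵ = 1.36×10⁻¹³ V²
V_n = √(1.36×10⁻¹³) = 3.69×10⁻⁷ V = 369 nV

369 nV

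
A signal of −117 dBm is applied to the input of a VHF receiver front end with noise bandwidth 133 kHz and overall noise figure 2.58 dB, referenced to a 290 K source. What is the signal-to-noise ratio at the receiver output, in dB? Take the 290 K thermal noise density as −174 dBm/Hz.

Noise floor: N = −174 + 10 log₁₀(B) + NF
10 log₁₀(1.33×10⁵) = 51.24 dB
N = −174 + 51.24 + 2.58 = −120.18 dBm
SNR = P_sig − N = −117 − (−120.18) = 3.18 dB → 3.2 dB

3.2 dB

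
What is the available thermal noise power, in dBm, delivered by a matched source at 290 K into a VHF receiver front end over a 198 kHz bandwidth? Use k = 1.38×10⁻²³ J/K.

P_n = kTB = 1.38×10⁻²³ × 290 × 1.98×10⁵ = 7.92×10⁻¹⁶ W
In dBm: 10 log₁₀(7.92×10⁻¹⁶ / 10⁻³) = −121.0 dBm

−121.0 dBm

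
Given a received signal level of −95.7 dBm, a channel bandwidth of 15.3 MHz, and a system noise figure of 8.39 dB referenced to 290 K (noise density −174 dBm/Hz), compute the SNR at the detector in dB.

−1.9 dB

Noise floor: N = −174 + 10 log₁₀(B) + NF
10 log₁₀(1.53×10⁷) = 71.85 dB
N = −174 + 71.85 + 8.39 = −93.76 dBm
SNR = P_sig − N = −95.7 − (−93.76) = −1.94 dB → −1.9 dB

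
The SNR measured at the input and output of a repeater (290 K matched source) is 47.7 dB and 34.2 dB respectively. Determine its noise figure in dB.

NF (dB) = SNR_in(dB) − SNR_out(dB) when the source is at T₀
NF = 47.7 − 34.2 = 13.5 dB

13.5 dB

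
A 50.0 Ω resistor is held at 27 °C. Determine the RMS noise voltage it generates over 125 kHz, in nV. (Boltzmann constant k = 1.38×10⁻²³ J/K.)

T = 27 °C + 273.15 = 300.15 K
V_n = √(4kTRB)
4kTRB = 4 × 1.38×10⁻²³ × 300.15 × 5.00×10¹ × 1.25×10⁵ = 1.04×10⁻¹³ V²
V_n = √(1.04×10⁻¹³) = 3.22×10⁻⁷ V = 322 nV

322 nV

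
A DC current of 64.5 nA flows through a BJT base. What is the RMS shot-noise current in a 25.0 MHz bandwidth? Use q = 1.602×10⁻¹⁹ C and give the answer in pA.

719 pA

I_n = √(2qI·B)
2qI·B = 2 × 1.602×10⁻¹⁹ × 6.45×10⁻⁸ × 2.50×10⁷ = 5.17×10⁻¹⁹ A²
I_n = √(5.17×10⁻¹⁹) = 7.19×10⁻¹⁰ A = 719 pA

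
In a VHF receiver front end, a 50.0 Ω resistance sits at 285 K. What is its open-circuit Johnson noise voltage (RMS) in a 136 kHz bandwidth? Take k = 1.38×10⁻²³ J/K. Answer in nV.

V_n = √(4kTRB)
4kTRB = 4 × 1.38×10⁻²³ × 285 × 5.00×10¹ × 1.36×10⁵ = 1.07×10⁻¹³ V²
V_n = √(1.07×10⁻¹³) = 3.27×10⁻⁷ V = 327 nV

327 nV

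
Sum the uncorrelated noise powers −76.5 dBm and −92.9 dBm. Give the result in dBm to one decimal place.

Convert to linear, add, convert back:
P₁ = 2.24×10⁻¹¹ W, P₂ = 5.13×10⁻¹³ W
P_tot = 2.29×10⁻¹¹ W → 10 log₁₀(P_tot / 10⁻³) = −76.4 dBm

−76.4 dBm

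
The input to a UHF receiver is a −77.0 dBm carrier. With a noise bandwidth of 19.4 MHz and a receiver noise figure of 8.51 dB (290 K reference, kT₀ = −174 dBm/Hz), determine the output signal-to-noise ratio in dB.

15.6 dB

Noise floor: N = −174 + 10 log₁₀(B) + NF
10 log₁₀(1.94×10⁷) = 72.88 dB
N = −174 + 72.88 + 8.51 = −92.61 dBm
SNR = P_sig − N = −77.0 − (−92.61) = 15.61 dB → 15.6 dB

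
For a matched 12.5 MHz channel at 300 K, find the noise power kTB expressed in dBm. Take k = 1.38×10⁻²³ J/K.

−102.9 dBm

P_n = kTB = 1.38×10⁻²³ × 300 × 1.25×10⁷ = 5.17×10⁻¹⁴ W
In dBm: 10 log₁₀(5.17×10⁻¹⁴ / 10⁻³) = −102.9 dBm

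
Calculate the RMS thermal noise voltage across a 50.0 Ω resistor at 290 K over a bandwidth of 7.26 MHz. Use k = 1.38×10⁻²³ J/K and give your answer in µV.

2.41 µV

V_n = √(4kTRB)
4kTRB = 4 × 1.38×10⁻²³ × 290 × 5.00×10¹ × 7.26×10⁶ = 5.81×10⁻¹² V²
V_n = √(5.81×10⁻¹²) = 2.41×10⁻⁶ V = 2.41 µV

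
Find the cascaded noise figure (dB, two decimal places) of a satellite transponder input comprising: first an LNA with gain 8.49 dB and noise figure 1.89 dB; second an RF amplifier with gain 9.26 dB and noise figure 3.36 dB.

2.33 dB

Convert to linear (a loss of L dB is a gain of −L dB): F_i = 10^(NF_i/10), G_i = 10^(G_i,dB/10)
  Stage 1: F_1 = 10^(1.89/10) = 1.545, G_1 = 10^(8.49/10) = 7.063
  Stage 2: F_2 = 10^(3.36/10) = 2.168, G_2 = 10^(9.26/10) = 8.433
Friis cascade:
  F = 1.545 + (2.168 − 1)/7.063 = 1.711
NF = 10 log₁₀(1.711) = 2.33 dB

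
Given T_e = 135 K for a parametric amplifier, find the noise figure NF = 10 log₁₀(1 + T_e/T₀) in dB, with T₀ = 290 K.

F = 1 + T_e/T₀ = 1 + 135/290 = 1.46552
NF = 10 log₁₀(1.46552) = 1.66 dB

1.66 dB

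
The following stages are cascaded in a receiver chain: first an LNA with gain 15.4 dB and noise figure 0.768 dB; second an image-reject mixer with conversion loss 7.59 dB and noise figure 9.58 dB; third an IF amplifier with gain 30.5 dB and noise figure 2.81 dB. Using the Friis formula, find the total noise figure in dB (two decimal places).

1.98 dB

Convert to linear (a loss of L dB is a gain of −L dB): F_i = 10^(NF_i/10), G_i = 10^(G_i,dB/10)
  Stage 1: F_1 = 10^(0.768/10) = 1.193, G_1 = 10^(15.4/10) = 34.67
  Stage 2: F_2 = 10^(9.58/10) = 9.078, G_2 = 10^(−7.59/10) = 0.1742
  Stage 3: F_3 = 10^(2.81/10) = 1.910, G_3 = 10^(30.5/10) = 1122
Friis cascade:
  F = 1.193 + (9.078 − 1)/34.67 + (1.910 − 1)/6.039 = 1.577
NF = 10 log₁₀(1.577) = 1.98 dB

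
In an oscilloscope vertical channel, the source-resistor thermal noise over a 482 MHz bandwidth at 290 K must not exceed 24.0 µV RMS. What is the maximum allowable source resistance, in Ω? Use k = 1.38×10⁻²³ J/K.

74.7 Ω

Johnson–Nyquist: V_n = √(4kTRB) ⇒ R = V_n² / (4kTB)
4kTB = 4 × 1.38×10⁻²³ × 290 × 4.82×10⁸ = 7.72×10⁻¹²
R = (2.40×10⁻⁵)² / 7.72×10⁻¹² = 7.47×10¹ Ω = 74.7 Ω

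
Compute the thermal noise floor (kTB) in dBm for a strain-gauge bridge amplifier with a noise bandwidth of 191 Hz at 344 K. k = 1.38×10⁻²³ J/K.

P_n = kTB = 1.38×10⁻²³ × 344 × 1.91×10² = 9.07×10⁻¹⁹ W
In dBm: 10 log₁₀(9.07×10⁻¹⁹ / 10⁻³) = −150.4 dBm

−150.4 dBm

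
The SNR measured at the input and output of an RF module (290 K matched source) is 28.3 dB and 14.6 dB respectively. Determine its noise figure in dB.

NF (dB) = SNR_in(dB) − SNR_out(dB) when the source is at T₀
NF = 28.3 − 14.6 = 13.7 dB

13.7 dB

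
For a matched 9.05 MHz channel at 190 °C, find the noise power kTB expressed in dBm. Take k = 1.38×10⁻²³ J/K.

T = 190 °C + 273.15 = 463.15 K
P_n = kTB = 1.38×10⁻²³ × 463.15 × 9.05×10⁶ = 5.78×10⁻¹⁴ W
In dBm: 10 log₁₀(5.78×10⁻¹⁴ / 10⁻³) = −102.4 dBm

−102.4 dBm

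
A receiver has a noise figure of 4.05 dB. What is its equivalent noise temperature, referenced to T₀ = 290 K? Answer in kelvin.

447 K

F = 10^(4.05/10) = 2.54097
T_e = (F − 1)·T₀ = (2.54097 − 1) × 290 = 447 K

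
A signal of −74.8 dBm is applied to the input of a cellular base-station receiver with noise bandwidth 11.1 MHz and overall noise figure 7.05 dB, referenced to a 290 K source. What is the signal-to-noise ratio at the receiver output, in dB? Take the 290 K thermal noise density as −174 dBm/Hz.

21.7 dB

Noise floor: N = −174 + 10 log₁₀(B) + NF
10 log₁₀(1.11×10⁷) = 70.45 dB
N = −174 + 70.45 + 7.05 = −96.50 dBm
SNR = P_sig − N = −74.8 − (−96.50) = 21.70 dB → 21.7 dB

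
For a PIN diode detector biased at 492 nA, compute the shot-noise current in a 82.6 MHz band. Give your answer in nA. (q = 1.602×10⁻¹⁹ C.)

3.61 nA

I_n = √(2qI·B)
2qI·B = 2 × 1.602×10⁻¹⁹ × 4.92×10⁻⁷ × 8.26×10⁷ = 1.30×10⁻¹⁷ A²
I_n = √(1.30×10⁻¹⁷) = 3.61×10⁻⁹ A = 3.61 nA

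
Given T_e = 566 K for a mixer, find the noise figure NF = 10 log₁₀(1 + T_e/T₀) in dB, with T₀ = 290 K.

F = 1 + T_e/T₀ = 1 + 566/290 = 2.95172
NF = 10 log₁₀(2.95172) = 4.70 dB

4.70 dB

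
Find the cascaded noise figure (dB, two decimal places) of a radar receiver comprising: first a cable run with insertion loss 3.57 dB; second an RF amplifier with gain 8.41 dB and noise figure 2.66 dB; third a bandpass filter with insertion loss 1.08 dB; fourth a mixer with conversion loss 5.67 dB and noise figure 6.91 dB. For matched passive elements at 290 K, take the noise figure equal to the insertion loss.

Convert to linear (a loss of L dB is a gain of −L dB): F_i = 10^(NF_i/10), G_i = 10^(G_i,dB/10)
  Stage 1: F_1 = 10^(3.57/10) = 2.275, G_1 = 10^(−3.57/10) = 0.4395
  Stage 2: F_2 = 10^(2.66/10) = 1.845, G_2 = 10^(8.41/10) = 6.934
  Stage 3: F_3 = 10^(1.08/10) = 1.282, G_3 = 10^(−1.08/10) = 0.7798
  Stage 4: F_4 = 10^(6.91/10) = 4.909, G_4 = 10^(−5.67/10) = 0.2710
Friis cascade:
  F = 2.275 + (1.845 − 1)/0.4395 + (1.282 − 1)/3.048 + (4.909 − 1)/2.377 = 5.935
NF = 10 log₁₀(5.935) = 7.73 dB

7.73 dB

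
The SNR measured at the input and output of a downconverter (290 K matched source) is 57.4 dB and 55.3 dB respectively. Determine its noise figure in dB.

2.1 dB

NF (dB) = SNR_in(dB) − SNR_out(dB) when the source is at T₀
NF = 57.4 − 55.3 = 2.1 dB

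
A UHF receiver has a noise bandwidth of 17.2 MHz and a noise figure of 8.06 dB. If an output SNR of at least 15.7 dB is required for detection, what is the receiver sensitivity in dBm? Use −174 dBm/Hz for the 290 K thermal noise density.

−77.9 dBm

Sensitivity = −174 + 10 log₁₀(B) + NF + SNR_min
= −174 + 72.36 + 8.06 + 15.7
= −77.88 dBm → −77.9 dBm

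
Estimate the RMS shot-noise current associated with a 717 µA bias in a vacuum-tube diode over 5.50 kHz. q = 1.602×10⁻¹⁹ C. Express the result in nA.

1.12 nA

I_n = √(2qI·B)
2qI·B = 2 × 1.602×10⁻¹⁹ × 7.17×10⁻⁴ × 5.50×10³ = 1.26×10⁻¹⁸ A²
I_n = √(1.26×10⁻¹⁸) = 1.12×10⁻⁹ A = 1.12 nA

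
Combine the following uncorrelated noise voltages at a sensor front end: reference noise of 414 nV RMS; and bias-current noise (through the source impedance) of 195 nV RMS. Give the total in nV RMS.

458 nV

Uncorrelated sources add in power (mean-square): V_tot = √(ΣV_i²)
V_tot = √[(4.14×10⁻⁷)² + (1.95×10⁻⁷)²] = 4.58×10⁻⁷ V = 458 nV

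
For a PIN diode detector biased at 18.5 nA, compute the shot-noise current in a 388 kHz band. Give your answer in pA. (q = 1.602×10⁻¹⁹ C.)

48.0 pA

I_n = √(2qI·B)
2qI·B = 2 × 1.602×10⁻¹⁹ × 1.85×10⁻⁸ × 3.88×10⁵ = 2.30×10⁻²¹ A²
I_n = √(2.30×10⁻²¹) = 4.80×10⁻¹¹ A = 48.0 pA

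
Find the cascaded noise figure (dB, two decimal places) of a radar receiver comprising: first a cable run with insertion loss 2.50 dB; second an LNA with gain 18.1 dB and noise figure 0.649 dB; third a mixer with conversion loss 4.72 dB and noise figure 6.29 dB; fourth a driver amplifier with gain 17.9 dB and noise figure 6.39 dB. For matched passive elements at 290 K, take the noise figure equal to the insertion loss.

Convert to linear (a loss of L dB is a gain of −L dB): F_i = 10^(NF_i/10), G_i = 10^(G_i,dB/10)
  Stage 1: F_1 = 10^(2.50/10) = 1.778, G_1 = 10^(−2.50/10) = 0.5623
  Stage 2: F_2 = 10^(0.649/10) = 1.161, G_2 = 10^(18.1/10) = 64.57
  Stage 3: F_3 = 10^(6.29/10) = 4.256, G_3 = 10^(−4.72/10) = 0.3373
  Stage 4: F_4 = 10^(6.39/10) = 4.355, G_4 = 10^(17.9/10) = 61.66
Friis cascade:
  F = 1.778 + (1.161 − 1)/0.5623 + (4.256 − 1)/36.31 + (4.355 − 1)/12.25 = 2.429
NF = 10 log₁₀(2.429) = 3.85 dB

3.85 dB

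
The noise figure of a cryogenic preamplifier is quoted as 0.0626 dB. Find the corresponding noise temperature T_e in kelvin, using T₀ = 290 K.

F = 10^(0.0626/10) = 1.01452
T_e = (F − 1)·T₀ = (1.01452 − 1) × 290 = 4.21 K

4.21 K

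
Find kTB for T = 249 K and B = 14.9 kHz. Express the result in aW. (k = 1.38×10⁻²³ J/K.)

51.2 aW

P_n = kTB = 1.38×10⁻²³ × 249 × 1.49×10⁴ = 5.12×10⁻¹⁷ W = 51.2 aW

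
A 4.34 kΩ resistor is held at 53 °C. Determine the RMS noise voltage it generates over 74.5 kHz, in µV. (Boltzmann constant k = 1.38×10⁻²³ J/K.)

2.41 µV

T = 53 °C + 273.15 = 326.15 K
V_n = √(4kTRB)
4kTRB = 4 × 1.38×10⁻²³ × 326.15 × 4.34×10³ × 7.45×10⁴ = 5.82×10⁻¹² V²
V_n = √(5.82×10⁻¹²) = 2.41×10⁻⁶ V = 2.41 µV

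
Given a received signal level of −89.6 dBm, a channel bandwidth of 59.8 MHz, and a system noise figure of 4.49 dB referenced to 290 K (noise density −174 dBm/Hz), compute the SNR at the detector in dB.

Noise floor: N = −174 + 10 log₁₀(B) + NF
10 log₁₀(5.98×10⁷) = 77.77 dB
N = −174 + 77.77 + 4.49 = −91.74 dBm
SNR = P_sig − N = −89.6 − (−91.74) = 2.14 dB → 2.1 dB

2.1 dB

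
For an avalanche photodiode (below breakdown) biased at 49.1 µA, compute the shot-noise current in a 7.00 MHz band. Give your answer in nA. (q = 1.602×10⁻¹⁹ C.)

I_n = √(2qI·B)
2qI·B = 2 × 1.602×10⁻¹⁹ × 4.91×10⁻⁵ × 7.00×10⁶ = 1.10×10⁻¹⁶ A²
I_n = √(1.10×10⁻¹⁶) = 1.05×10⁻⁸ A = 10.5 nA

10.5 nA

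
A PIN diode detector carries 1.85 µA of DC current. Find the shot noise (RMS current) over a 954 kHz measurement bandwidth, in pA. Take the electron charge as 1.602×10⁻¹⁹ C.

752 pA

I_n = √(2qI·B)
2qI·B = 2 × 1.602×10⁻¹⁹ × 1.85×10⁻⁶ × 9.54×10⁵ = 5.65×10⁻¹⁹ A²
I_n = √(5.65×10⁻¹⁹) = 7.52×10⁻¹⁰ A = 752 pA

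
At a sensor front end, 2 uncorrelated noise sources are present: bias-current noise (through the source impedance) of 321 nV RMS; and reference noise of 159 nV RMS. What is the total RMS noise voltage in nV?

358 nV

Uncorrelated sources add in power (mean-square): V_tot = √(ΣV_i²)
V_tot = √[(3.21×10⁻⁷)² + (1.59×10⁻⁷)²] = 3.58×10⁻⁷ V = 358 nV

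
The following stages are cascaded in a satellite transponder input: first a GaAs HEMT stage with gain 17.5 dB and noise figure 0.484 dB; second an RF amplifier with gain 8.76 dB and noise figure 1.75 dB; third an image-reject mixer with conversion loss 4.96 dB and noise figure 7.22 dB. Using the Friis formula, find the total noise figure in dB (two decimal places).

0.56 dB

Convert to linear (a loss of L dB is a gain of −L dB): F_i = 10^(NF_i/10), G_i = 10^(G_i,dB/10)
  Stage 1: F_1 = 10^(0.484/10) = 1.118, G_1 = 10^(17.5/10) = 56.23
  Stage 2: F_2 = 10^(1.75/10) = 1.496, G_2 = 10^(8.76/10) = 7.516
  Stage 3: F_3 = 10^(7.22/10) = 5.272, G_3 = 10^(−4.96/10) = 0.3192
Friis cascade:
  F = 1.118 + (1.496 − 1)/56.23 + (5.272 − 1)/422.7 = 1.137
NF = 10 log₁₀(1.137) = 0.56 dB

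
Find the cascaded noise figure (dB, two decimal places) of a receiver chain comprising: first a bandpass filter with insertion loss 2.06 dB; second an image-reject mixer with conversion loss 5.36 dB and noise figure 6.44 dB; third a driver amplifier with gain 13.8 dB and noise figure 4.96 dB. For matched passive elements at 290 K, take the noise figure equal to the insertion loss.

12.75 dB

Convert to linear (a loss of L dB is a gain of −L dB): F_i = 10^(NF_i/10), G_i = 10^(G_i,dB/10)
  Stage 1: F_1 = 10^(2.06/10) = 1.607, G_1 = 10^(−2.06/10) = 0.6223
  Stage 2: F_2 = 10^(6.44/10) = 4.406, G_2 = 10^(−5.36/10) = 0.2911
  Stage 3: F_3 = 10^(4.96/10) = 3.133, G_3 = 10^(13.8/10) = 23.99
Friis cascade:
  F = 1.607 + (4.406 − 1)/0.6223 + (3.133 − 1)/0.1811 = 18.86
NF = 10 log₁₀(18.86) = 12.75 dB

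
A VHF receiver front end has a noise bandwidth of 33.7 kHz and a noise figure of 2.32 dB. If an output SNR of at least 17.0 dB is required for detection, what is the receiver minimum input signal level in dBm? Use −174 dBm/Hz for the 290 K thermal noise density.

Sensitivity = −174 + 10 log₁₀(B) + NF + SNR_min
= −174 + 45.28 + 2.32 + 17.0
= −109.40 dBm → −109.4 dBm

−109.4 dBm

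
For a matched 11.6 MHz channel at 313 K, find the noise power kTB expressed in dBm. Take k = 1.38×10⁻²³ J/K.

−103.0 dBm

P_n = kTB = 1.38×10⁻²³ × 313 × 1.16×10⁷ = 5.01×10⁻¹⁴ W
In dBm: 10 log₁₀(5.01×10⁻¹⁴ / 10⁻³) = −103.0 dBm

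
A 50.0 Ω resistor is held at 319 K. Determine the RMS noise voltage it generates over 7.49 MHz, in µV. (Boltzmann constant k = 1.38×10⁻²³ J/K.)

2.57 µV

V_n = √(4kTRB)
4kTRB = 4 × 1.38×10⁻²³ × 319 × 5.00×10¹ × 7.49×10⁶ = 6.59×10⁻¹² V²
V_n = √(6.59×10⁻¹²) = 2.57×10⁻⁶ V = 2.57 µV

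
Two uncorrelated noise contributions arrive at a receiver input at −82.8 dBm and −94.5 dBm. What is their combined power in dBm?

−82.5 dBm

Convert to linear, add, convert back:
P₁ = 5.25×10⁻¹² W, P₂ = 3.55×10⁻¹³ W
P_tot = 5.60×10⁻¹² W → 10 log₁₀(P_tot / 10⁻³) = −82.5 dBm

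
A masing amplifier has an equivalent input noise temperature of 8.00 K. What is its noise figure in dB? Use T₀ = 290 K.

F = 1 + T_e/T₀ = 1 + 8.00/290 = 1.02759
NF = 10 log₁₀(1.02759) = 0.118 dB

0.118 dB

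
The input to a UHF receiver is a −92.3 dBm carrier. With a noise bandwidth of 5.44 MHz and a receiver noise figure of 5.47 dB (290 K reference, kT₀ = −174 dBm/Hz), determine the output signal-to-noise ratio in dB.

8.9 dB

Noise floor: N = −174 + 10 log₁₀(B) + NF
10 log₁₀(5.44×10⁶) = 67.36 dB
N = −174 + 67.36 + 5.47 = −101.17 dBm
SNR = P_sig − N = −92.3 − (−101.17) = 8.87 dB → 8.9 dB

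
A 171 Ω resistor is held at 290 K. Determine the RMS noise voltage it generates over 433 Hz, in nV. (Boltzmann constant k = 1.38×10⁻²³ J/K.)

34.4 nV

V_n = √(4kTRB)
4kTRB = 4 × 1.38×10⁻²³ × 290 × 1.71×10² × 4.33×10² = 1.19×10⁻¹⁵ V²
V_n = √(1.19×10⁻¹⁵) = 3.44×10⁻⁸ V = 34.4 nV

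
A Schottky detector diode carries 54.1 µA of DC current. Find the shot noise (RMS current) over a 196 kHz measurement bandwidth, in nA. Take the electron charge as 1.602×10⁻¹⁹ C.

I_n = √(2qI·B)
2qI·B = 2 × 1.602×10⁻¹⁹ × 5.41×10⁻⁵ × 1.96×10⁵ = 3.40×10⁻¹⁸ A²
I_n = √(3.40×10⁻¹⁸) = 1.84×10⁻⁹ A = 1.84 nA

1.84 nA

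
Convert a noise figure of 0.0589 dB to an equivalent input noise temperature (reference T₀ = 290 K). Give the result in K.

F = 10^(0.0589/10) = 1.01365
T_e = (F − 1)·T₀ = (1.01365 − 1) × 290 = 3.96 K

3.96 K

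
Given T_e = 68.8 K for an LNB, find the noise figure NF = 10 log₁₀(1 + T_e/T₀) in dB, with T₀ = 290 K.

0.925 dB

F = 1 + T_e/T₀ = 1 + 68.8/290 = 1.23724
NF = 10 log₁₀(1.23724) = 0.925 dB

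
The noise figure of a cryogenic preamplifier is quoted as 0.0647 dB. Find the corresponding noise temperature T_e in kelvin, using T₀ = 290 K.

F = 10^(0.0647/10) = 1.01501
T_e = (F − 1)·T₀ = (1.01501 − 1) × 290 = 4.35 K

4.35 K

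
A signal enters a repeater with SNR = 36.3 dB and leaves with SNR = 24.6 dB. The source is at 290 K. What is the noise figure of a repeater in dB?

11.7 dB

NF (dB) = SNR_in(dB) − SNR_out(dB) when the source is at T₀
NF = 36.3 − 24.6 = 11.7 dB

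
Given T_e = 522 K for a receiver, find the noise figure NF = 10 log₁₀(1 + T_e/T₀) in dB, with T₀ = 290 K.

4.47 dB

F = 1 + T_e/T₀ = 1 + 522/290 = 2.8
NF = 10 log₁₀(2.8) = 4.47 dB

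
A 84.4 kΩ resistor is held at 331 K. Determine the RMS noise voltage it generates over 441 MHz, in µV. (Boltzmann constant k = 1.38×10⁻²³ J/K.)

V_n = √(4kTRB)
4kTRB = 4 × 1.38×10⁻²³ × 331 × 8.44×10⁴ × 4.41×10⁸ = 6.80×10⁻⁷ V²
V_n = √(6.80×10⁻⁷) = 8.25×10⁻⁴ V = 825 µV

825 µV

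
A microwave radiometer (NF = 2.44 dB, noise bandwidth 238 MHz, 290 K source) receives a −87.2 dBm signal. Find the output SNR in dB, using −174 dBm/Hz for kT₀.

0.6 dB

Noise floor: N = −174 + 10 log₁₀(B) + NF
10 log₁₀(2.38×10⁸) = 83.77 dB
N = −174 + 83.77 + 2.44 = −87.79 dBm
SNR = P_sig − N = −87.2 − (−87.79) = 0.59 dB → 0.6 dB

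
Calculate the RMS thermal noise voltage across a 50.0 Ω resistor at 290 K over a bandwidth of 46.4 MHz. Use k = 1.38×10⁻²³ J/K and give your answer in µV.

V_n = √(4kTRB)
4kTRB = 4 × 1.38×10⁻²³ × 290 × 5.00×10¹ × 4.64×10⁷ = 3.71×10⁻¹¹ V²
V_n = √(3.71×10⁻¹¹) = 6.09×10⁻⁶ V = 6.09 µV

6.09 µV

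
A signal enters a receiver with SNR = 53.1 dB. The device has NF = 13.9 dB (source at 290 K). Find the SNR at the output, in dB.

39.2 dB

By definition F = SNR_in/SNR_out, so in dB: SNR_out = SNR_in − NF
SNR_out = 53.1 − 13.9 = 39.2 dB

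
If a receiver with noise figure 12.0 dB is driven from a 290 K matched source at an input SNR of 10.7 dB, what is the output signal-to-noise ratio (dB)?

−1.3 dB

By definition F = SNR_in/SNR_out, so in dB: SNR_out = SNR_in − NF
SNR_out = 10.7 − 12.0 = −1.3 dB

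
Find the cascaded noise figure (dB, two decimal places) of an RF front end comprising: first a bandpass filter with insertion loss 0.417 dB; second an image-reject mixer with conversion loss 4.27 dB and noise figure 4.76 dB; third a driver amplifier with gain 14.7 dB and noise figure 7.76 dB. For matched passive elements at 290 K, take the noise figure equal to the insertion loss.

12.53 dB

Convert to linear (a loss of L dB is a gain of −L dB): F_i = 10^(NF_i/10), G_i = 10^(G_i,dB/10)
  Stage 1: F_1 = 10^(0.417/10) = 1.101, G_1 = 10^(−0.417/10) = 0.9084
  Stage 2: F_2 = 10^(4.76/10) = 2.992, G_2 = 10^(−4.27/10) = 0.3741
  Stage 3: F_3 = 10^(7.76/10) = 5.970, G_3 = 10^(14.7/10) = 29.51
Friis cascade:
  F = 1.101 + (2.992 − 1)/0.9084 + (5.970 − 1)/0.3399 = 17.92
NF = 10 log₁₀(17.92) = 12.53 dB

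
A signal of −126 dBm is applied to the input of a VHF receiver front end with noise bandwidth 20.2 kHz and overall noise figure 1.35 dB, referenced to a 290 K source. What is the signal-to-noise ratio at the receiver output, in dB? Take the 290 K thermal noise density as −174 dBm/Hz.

Noise floor: N = −174 + 10 log₁₀(B) + NF
10 log₁₀(2.02×10⁴) = 43.05 dB
N = −174 + 43.05 + 1.35 = −129.60 dBm
SNR = P_sig − N = −126 − (−129.60) = 3.60 dB → 3.6 dB

3.6 dB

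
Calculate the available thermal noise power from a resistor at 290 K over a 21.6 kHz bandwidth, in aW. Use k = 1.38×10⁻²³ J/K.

P_n = kTB = 1.38×10⁻²³ × 290 × 2.16×10⁴ = 8.64×10⁻¹⁷ W = 86.4 aW

86.4 aW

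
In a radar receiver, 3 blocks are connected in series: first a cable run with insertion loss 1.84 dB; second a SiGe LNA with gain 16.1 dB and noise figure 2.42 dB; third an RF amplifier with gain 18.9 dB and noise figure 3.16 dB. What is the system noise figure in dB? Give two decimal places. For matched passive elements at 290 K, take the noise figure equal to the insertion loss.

Convert to linear (a loss of L dB is a gain of −L dB): F_i = 10^(NF_i/10), G_i = 10^(G_i,dB/10)
  Stage 1: F_1 = 10^(1.84/10) = 1.528, G_1 = 10^(−1.84/10) = 0.6546
  Stage 2: F_2 = 10^(2.42/10) = 1.746, G_2 = 10^(16.1/10) = 40.74
  Stage 3: F_3 = 10^(3.16/10) = 2.070, G_3 = 10^(18.9/10) = 77.62
Friis cascade:
  F = 1.528 + (1.746 − 1)/0.6546 + (2.070 − 1)/26.67 = 2.707
NF = 10 log₁₀(2.707) = 4.32 dB

4.32 dB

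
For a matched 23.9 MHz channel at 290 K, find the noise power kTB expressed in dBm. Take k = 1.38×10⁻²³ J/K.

−100.2 dBm

P_n = kTB = 1.38×10⁻²³ × 290 × 2.39×10⁷ = 9.56×10⁻¹⁴ W
In dBm: 10 log₁₀(9.56×10⁻¹⁴ / 10⁻³) = −100.2 dBm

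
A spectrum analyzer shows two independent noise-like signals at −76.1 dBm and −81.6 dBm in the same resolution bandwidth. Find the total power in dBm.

Convert to linear, add, convert back:
P₁ = 2.45×10⁻¹¹ W, P₂ = 6.92×10⁻¹² W
P_tot = 3.15×10⁻¹¹ W → 10 log₁₀(P_tot / 10⁻³) = −75.0 dBm

−75.0 dBm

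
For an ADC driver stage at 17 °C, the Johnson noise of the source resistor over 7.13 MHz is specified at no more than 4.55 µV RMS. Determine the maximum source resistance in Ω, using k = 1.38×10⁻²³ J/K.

181 Ω

T = 17 °C + 273.15 = 290.15 K
Johnson–Nyquist: V_n = √(4kTRB) ⇒ R = V_n² / (4kTB)
4kTB = 4 × 1.38×10⁻²³ × 290.15 × 7.13×10⁶ = 1.14×10⁻¹³
R = (4.55×10⁻⁶)² / 1.14×10⁻¹³ = 1.81×10² Ω = 181 Ω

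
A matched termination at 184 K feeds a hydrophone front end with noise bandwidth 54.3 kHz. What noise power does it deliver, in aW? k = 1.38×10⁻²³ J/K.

P_n = kTB = 1.38×10⁻²³ × 184 × 5.43×10⁴ = 1.38×10⁻¹⁶ W = 138 aW

138 aW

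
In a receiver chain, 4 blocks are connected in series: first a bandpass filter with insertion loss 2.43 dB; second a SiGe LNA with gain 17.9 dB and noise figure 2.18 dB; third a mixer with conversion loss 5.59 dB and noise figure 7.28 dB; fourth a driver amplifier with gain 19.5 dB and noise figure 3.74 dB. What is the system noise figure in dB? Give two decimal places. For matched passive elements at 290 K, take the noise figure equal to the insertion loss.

4.99 dB

Convert to linear (a loss of L dB is a gain of −L dB): F_i = 10^(NF_i/10), G_i = 10^(G_i,dB/10)
  Stage 1: F_1 = 10^(2.43/10) = 1.750, G_1 = 10^(−2.43/10) = 0.5715
  Stage 2: F_2 = 10^(2.18/10) = 1.652, G_2 = 10^(17.9/10) = 61.66
  Stage 3: F_3 = 10^(7.28/10) = 5.346, G_3 = 10^(−5.59/10) = 0.2761
  Stage 4: F_4 = 10^(3.74/10) = 2.366, G_4 = 10^(19.5/10) = 89.13
Friis cascade:
  F = 1.750 + (1.652 − 1)/0.5715 + (5.346 − 1)/35.24 + (2.366 − 1)/9.727 = 3.154
NF = 10 log₁₀(3.154) = 4.99 dB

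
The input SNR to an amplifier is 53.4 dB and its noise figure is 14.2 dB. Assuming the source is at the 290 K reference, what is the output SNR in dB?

By definition F = SNR_in/SNR_out, so in dB: SNR_out = SNR_in − NF
SNR_out = 53.4 − 14.2 = 39.2 dB

39.2 dB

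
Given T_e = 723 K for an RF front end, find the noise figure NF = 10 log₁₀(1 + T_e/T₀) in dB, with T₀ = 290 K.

5.43 dB

F = 1 + T_e/T₀ = 1 + 723/290 = 3.4931
NF = 10 log₁₀(3.4931) = 5.43 dB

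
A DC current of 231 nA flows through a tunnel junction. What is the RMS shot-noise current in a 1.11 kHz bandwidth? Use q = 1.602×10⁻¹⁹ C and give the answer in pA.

I_n = √(2qI·B)
2qI·B = 2 × 1.602×10⁻¹⁹ × 2.31×10⁻⁷ × 1.11×10³ = 8.22×10⁻²³ A²
I_n = √(8.22×10⁻²³) = 9.06×10⁻¹² A = 9.06 pA

9.06 pA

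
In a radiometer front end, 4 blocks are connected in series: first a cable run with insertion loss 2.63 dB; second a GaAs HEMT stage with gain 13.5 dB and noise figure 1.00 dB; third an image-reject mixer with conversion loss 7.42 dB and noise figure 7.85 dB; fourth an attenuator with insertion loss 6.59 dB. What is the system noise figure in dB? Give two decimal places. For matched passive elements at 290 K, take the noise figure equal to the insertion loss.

6.37 dB

Convert to linear (a loss of L dB is a gain of −L dB): F_i = 10^(NF_i/10), G_i = 10^(G_i,dB/10)
  Stage 1: F_1 = 10^(2.63/10) = 1.832, G_1 = 10^(−2.63/10) = 0.5458
  Stage 2: F_2 = 10^(1.00/10) = 1.259, G_2 = 10^(13.5/10) = 22.39
  Stage 3: F_3 = 10^(7.85/10) = 6.095, G_3 = 10^(−7.42/10) = 0.1811
  Stage 4: F_4 = 10^(6.59/10) = 4.560, G_4 = 10^(−6.59/10) = 0.2193
Friis cascade:
  F = 1.832 + (1.259 − 1)/0.5458 + (6.095 − 1)/12.22 + (4.560 − 1)/2.213 = 4.333
NF = 10 log₁₀(4.333) = 6.37 dB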